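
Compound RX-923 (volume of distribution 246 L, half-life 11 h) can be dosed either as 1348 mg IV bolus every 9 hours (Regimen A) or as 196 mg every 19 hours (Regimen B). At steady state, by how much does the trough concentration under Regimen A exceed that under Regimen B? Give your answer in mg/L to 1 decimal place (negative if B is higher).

Regimen A: f = (1/2)^(9/11) ≈ 0.5672; Cmin,ss = (1348/246)·f/(1−f) ≈ 7.181 mg/L.
Regimen B: f = (1/2)^(19/11) ≈ 0.3020; Cmin,ss = (196/246)·f/(1−f) ≈ 0.345 mg/L.
Difference ≈ 7.181 − 0.345 ≈ 6.836 mg/L.

6.8 mg/L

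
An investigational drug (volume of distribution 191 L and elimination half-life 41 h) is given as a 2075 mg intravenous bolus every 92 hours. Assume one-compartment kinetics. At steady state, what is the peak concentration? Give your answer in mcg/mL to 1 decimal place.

τ/t½ = 92/41 ≈ 2.2439, so fraction remaining f = (1/2)^(92/41) ≈ 0.2111.
At steady state, accumulation factor R = 1/(1 − e^(−kτ)) ≈ 1.2676.
Single-dose peak C₀ = D/Vd = 2075/191 ≈ 10.864 mcg/mL.
Steady-state peak Cmax,ss = C₀·R ≈ 10.864 × 1.2676 ≈ 13.771 mcg/mL.

13.8 mcg/mL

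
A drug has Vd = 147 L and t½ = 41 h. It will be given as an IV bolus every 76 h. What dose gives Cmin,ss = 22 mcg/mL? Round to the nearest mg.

τ/t½ = 76/41 ≈ 1.8537, so f = (1/2)^(76/41) ≈ 0.276690.
Cmin,ss = (D/Vd)·f/(1−f), so D = Cmin,ss·Vd·(1−f)/f.
D = 22 × 147 × (1−f)/f ≈ 22 × 147 × 2.61415 ≈ 8454.16 mg.

8454 mg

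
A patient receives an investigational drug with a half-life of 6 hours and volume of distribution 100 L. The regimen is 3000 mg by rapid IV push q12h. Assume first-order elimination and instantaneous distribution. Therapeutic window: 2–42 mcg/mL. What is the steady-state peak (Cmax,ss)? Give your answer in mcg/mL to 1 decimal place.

40.0 mcg/mL

The dosing interval is 2 half-lives, so f = 2^(−2) = 0.25.
At steady state, R = 1/(1 − 0.25) = 4/3.
Single-dose peak C₀ = D/Vd = 3000/100 = 30 mcg/mL.
Steady-state peak Cmax,ss = C₀·R = 30 × 4/3 ≈ 40.000 mcg/mL.
Peak 40.0 mcg/mL vs MTC 42 mcg/mL: below toxic threshold.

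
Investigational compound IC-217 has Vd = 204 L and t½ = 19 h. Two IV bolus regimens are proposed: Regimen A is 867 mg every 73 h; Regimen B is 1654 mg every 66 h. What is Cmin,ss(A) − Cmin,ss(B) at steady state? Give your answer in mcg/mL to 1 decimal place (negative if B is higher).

-0.5 mcg/mL

Regimen A: f = (1/2)^(73/19) ≈ 0.0697; Cmin,ss = (867/204)·f/(1−f) ≈ 0.318 mcg/mL.
Regimen B: f = (1/2)^(66/19) ≈ 0.0900; Cmin,ss = (1654/204)·f/(1−f) ≈ 0.802 mcg/mL.
Difference ≈ 0.318 − 0.802 ≈ -0.484 mcg/mL.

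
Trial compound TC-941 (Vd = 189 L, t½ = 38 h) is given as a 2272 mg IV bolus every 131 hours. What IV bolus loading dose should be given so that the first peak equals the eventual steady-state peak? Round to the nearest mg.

2501 mg

f = (1/2)^(131/38) ≈ 0.091672; accumulation ratio R = 1/(1−f) ≈ 1.10092.
Loading dose to hit Cmax,ss on first dose: D_load = D_maint·R ≈ 2272 × 1.10092 ≈ 2501.29 mg.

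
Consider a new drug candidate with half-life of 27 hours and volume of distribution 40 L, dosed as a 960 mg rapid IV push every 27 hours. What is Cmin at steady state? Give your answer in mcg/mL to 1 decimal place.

24.0 mcg/mL

The dosing interval is 1 half-life, so f = 2^(−1) = 0.5.
Accumulation ratio R = 1/(1 − f) = 1/0.5 = 2/1.
Single-dose peak C₀ = D/Vd = 960/40 = 24 mcg/mL.
Steady-state peak Cmax,ss = C₀·R = 24 × 2/1 ≈ 48.000 mcg/mL.
Steady-state trough Cmin,ss = Cmax,ss·f ≈ 48.000 × 0.5 ≈ 24.000 mcg/mL.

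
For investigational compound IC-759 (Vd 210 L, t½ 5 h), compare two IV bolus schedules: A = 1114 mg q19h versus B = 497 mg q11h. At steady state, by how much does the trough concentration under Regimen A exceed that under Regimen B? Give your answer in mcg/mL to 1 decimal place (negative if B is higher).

Regimen A: f = (1/2)^(19/5) ≈ 0.0718; Cmin,ss = (1114/210)·f/(1−f) ≈ 0.410 mcg/mL.
Regimen B: f = (1/2)^(11/5) ≈ 0.2176; Cmin,ss = (497/210)·f/(1−f) ≈ 0.658 mcg/mL.
Difference ≈ 0.410 − 0.658 ≈ -0.248 mcg/mL.

-0.2 mcg/mL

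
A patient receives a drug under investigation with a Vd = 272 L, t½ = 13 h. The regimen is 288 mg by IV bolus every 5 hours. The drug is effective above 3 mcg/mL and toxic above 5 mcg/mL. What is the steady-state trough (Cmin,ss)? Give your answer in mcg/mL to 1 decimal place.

τ/t½ = 5/13 ≈ 0.38462, so fraction remaining f = (1/2)^(5/13) ≈ 0.7660.
Accumulation ratio R = 1/(1 − f) ≈ 1/0.2340 ≈ 4.2735.
Single-dose peak C₀ = D/Vd = 288/272 ≈ 1.059 mcg/mL.
Steady-state peak Cmax,ss = C₀·R ≈ 1.059 × 4.2735 ≈ 4.526 mcg/mL.
One interval later, Cmin,ss = Cmax,ss·e^(−kτ) ≈ 4.526 × 0.7660 ≈ 3.467 mcg/mL.
Trough 3.5 mcg/mL vs MEC 3 mcg/mL: adequate.

3.5 mcg/mL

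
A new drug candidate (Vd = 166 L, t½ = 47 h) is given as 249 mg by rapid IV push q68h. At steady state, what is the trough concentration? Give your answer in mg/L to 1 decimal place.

k = ln2/t½ = ln2/47 ≈ 0.014748 h⁻¹; fraction remaining f = e^(−kτ) = e^(−0.014748×68) ≈ 0.3668.
Each bolus raises the concentration by D/Vd = 249/166 ≈ 1.500 mg/L.
Steady-state trough Cmin,ss = C₀·f/(1−f) ≈ 1.500 × 0.3668/0.6332 ≈ 0.869 mg/L.

0.9 mg/L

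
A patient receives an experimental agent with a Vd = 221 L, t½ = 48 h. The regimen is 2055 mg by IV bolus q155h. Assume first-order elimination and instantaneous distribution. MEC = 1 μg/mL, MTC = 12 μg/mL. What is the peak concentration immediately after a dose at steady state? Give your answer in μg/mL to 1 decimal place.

k = ln2/t½ = ln2/48 ≈ 0.014441 h⁻¹; fraction remaining f = e^(−kτ) = e^(−0.014441×155) ≈ 0.1066.
Accumulation ratio R = 1/(1 − f) ≈ 1/0.8934 ≈ 1.1193.
Each bolus raises the concentration by D/Vd = 2055/221 ≈ 9.299 μg/mL.
Cmax,ss = C₀/(1 − f) ≈ 9.299/0.8934 ≈ 10.409 μg/mL.
Peak 10.4 μg/mL vs MTC 12 μg/mL: below toxic threshold.

10.4 μg/mL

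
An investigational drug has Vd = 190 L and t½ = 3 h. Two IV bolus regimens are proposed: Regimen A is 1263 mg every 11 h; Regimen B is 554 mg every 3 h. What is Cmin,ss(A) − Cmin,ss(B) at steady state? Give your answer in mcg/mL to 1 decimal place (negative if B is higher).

-2.3 mcg/mL

Regimen A: f = (1/2)^(11/3) ≈ 0.0787; Cmin,ss = (1263/190)·f/(1−f) ≈ 0.568 mcg/mL.
Regimen B: f = (1/2)^(3/3) ≈ 0.5000; Cmin,ss = (554/190)·f/(1−f) ≈ 2.916 mcg/mL.
Difference ≈ 0.568 − 2.916 ≈ -2.348 mcg/mL.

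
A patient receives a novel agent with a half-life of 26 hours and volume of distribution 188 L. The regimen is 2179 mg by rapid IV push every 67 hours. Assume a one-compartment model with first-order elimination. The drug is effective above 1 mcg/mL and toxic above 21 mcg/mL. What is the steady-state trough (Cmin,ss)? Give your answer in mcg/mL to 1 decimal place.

τ/t½ = 67/26 ≈ 2.5769, so fraction remaining f = (1/2)^(67/26) ≈ 0.1676.
Accumulation ratio R = 1/(1 − f) ≈ 1/0.8324 ≈ 1.2013.
Single-dose peak C₀ = D/Vd = 2179/188 ≈ 11.590 mcg/mL.
Cmax,ss = C₀/(1 − f) ≈ 11.590/0.8324 ≈ 13.924 mcg/mL.
One interval later, Cmin,ss = Cmax,ss·e^(−kτ) ≈ 13.924 × 0.1676 ≈ 2.334 mcg/mL.
Trough 2.3 mcg/mL vs MEC 1 mcg/mL: adequate.

2.3 mcg/mL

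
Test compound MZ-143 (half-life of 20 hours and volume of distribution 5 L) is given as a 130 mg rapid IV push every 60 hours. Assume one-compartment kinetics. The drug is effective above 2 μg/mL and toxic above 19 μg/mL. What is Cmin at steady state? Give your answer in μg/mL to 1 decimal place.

3.7 μg/mL

τ = 60 h = 3 half-lives, so f = (1/2)^3 = 0.125.
At steady state, R = 1/(1 − 0.125) = 8/7.
Single-dose peak C₀ = D/Vd = 130/5 = 26 μg/mL.
Steady-state peak Cmax,ss = C₀·R = 26 × 8/7 ≈ 29.714 μg/mL.
Steady-state trough Cmin,ss = Cmax,ss·f ≈ 29.714 × 0.125 ≈ 3.714 μg/mL.
Trough 3.7 μg/mL vs MEC 2 μg/mL: adequate.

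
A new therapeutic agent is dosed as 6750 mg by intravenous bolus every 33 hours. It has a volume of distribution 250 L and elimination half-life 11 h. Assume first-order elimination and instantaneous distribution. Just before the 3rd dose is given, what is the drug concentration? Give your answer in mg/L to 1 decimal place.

3.8 mg/L

f = (1/2)^(τ/t½) = (1/2)^(33/11) ≈ 0.1250.
C₀ = D/Vd = 6750/250 ≈ 27.000 mg/L.
Before the 3rd dose, 2 doses have been given. Superposition: Cmin = C₀·(f + f²).
≈ 27.000 × (0.1250 + 0.0156) ≈ 27.000 × 0.1406 ≈ 3.796 mg/L.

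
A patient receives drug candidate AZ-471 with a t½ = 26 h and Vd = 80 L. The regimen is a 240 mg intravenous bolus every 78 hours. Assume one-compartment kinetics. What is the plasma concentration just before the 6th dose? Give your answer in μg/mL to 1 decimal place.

f = (1/2)^(τ/t½) = (1/2)^(78/26) ≈ 0.1250.
C₀ = D/Vd = 240/80 ≈ 3.000 μg/mL.
Before the 6th dose, 5 doses have been given. Superposition: Cmin = C₀·(f + f² + … + f^5).
≈ 3.000 × (0.1250 + 0.0156 + 0.0020 + 0.0002 + 0.0000) ≈ 3.000 × 0.1428 ≈ 0.428 μg/mL.

0.4 μg/mL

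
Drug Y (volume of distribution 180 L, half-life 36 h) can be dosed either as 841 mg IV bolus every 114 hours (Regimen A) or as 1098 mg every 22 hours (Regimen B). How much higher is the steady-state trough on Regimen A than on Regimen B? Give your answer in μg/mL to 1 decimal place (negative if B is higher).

-11.0 μg/mL

Regimen A: f = (1/2)^(114/36) ≈ 0.1114; Cmin,ss = (841/180)·f/(1−f) ≈ 0.586 μg/mL.
Regimen B: f = (1/2)^(22/36) ≈ 0.6547; Cmin,ss = (1098/180)·f/(1−f) ≈ 11.566 μg/mL.
Difference ≈ 0.586 − 11.566 ≈ -10.980 μg/mL.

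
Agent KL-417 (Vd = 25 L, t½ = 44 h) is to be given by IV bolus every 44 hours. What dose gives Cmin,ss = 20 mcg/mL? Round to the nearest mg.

500 mg

τ/t½ = 44/44 ≈ 1, so f = (1/2)^(44/44) ≈ 0.500000.
Cmin,ss = (D/Vd)·f/(1−f), so D = Cmin,ss·Vd·(1−f)/f.
D = 20 × 25 × (1−f)/f ≈ 20 × 25 × 1.00000 ≈ 500.00 mg.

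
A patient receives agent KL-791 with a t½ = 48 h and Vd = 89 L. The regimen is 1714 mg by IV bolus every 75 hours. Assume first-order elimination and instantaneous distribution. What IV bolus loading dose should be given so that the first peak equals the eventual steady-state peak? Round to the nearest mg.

f = (1/2)^(75/48) ≈ 0.338564; accumulation ratio R = 1/(1−f) ≈ 1.51186.
Loading dose to hit Cmax,ss on first dose: D_load = D_maint·R ≈ 1714 × 1.51186 ≈ 2591.33 mg.

2591 mg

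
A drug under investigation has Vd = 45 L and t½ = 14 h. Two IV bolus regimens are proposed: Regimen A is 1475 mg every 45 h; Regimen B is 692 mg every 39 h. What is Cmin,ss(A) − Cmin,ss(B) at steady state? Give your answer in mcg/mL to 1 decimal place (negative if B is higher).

1.3 mcg/mL

Regimen A: f = (1/2)^(45/14) ≈ 0.1077; Cmin,ss = (1475/45)·f/(1−f) ≈ 3.956 mcg/mL.
Regimen B: f = (1/2)^(39/14) ≈ 0.1450; Cmin,ss = (692/45)·f/(1−f) ≈ 2.608 mcg/mL.
Difference ≈ 3.956 − 2.608 ≈ 1.348 mcg/mL.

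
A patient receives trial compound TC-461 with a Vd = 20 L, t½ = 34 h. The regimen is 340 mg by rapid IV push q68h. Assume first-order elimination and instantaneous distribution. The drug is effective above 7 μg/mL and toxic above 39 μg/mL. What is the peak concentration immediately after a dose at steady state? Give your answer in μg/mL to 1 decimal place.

τ = 68 h = 2 half-lives, so f = (1/2)^2 = 0.25.
At steady state, R = 1/(1 − 0.25) = 4/3.
Single-dose peak C₀ = D/Vd = 340/20 = 17 μg/mL.
Steady-state peak Cmax,ss = C₀·R = 17 × 4/3 ≈ 22.667 μg/mL.
Peak 22.7 μg/mL vs MTC 39 μg/mL: below toxic threshold.

22.7 μg/mL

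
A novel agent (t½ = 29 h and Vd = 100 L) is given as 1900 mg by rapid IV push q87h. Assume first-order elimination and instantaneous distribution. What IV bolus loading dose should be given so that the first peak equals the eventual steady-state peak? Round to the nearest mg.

2171 mg

f = (1/2)^(87/29) ≈ 0.125000; accumulation ratio R = 1/(1−f) ≈ 1.14286.
Loading dose to hit Cmax,ss on first dose: D_load = D_maint·R ≈ 1900 × 1.14286 ≈ 2171.43 mg.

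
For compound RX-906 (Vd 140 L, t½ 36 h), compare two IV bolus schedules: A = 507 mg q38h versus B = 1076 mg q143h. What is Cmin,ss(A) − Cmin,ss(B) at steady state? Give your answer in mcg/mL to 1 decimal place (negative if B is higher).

Regimen A: f = (1/2)^(38/36) ≈ 0.4811; Cmin,ss = (507/140)·f/(1−f) ≈ 3.358 mcg/mL.
Regimen B: f = (1/2)^(143/36) ≈ 0.0637; Cmin,ss = (1076/140)·f/(1−f) ≈ 0.523 mcg/mL.
Difference ≈ 3.358 − 0.523 ≈ 2.835 mcg/mL.

2.8 mcg/mL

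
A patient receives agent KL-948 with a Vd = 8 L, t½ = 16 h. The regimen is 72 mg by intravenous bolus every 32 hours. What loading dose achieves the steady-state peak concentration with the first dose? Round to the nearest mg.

f = (1/2)^(32/16) ≈ 0.250000; accumulation ratio R = 1/(1−f) ≈ 1.33333.
Loading dose to hit Cmax,ss on first dose: D_load = D_maint·R ≈ 72 × 1.33333 ≈ 96.00 mg.

96 mg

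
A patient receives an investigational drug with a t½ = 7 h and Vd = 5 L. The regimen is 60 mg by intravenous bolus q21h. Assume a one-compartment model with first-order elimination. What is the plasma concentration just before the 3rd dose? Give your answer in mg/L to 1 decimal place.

f = (1/2)^(τ/t½) = (1/2)^(21/7) ≈ 0.1250.
C₀ = D/Vd = 60/5 ≈ 12.000 mg/L.
Before the 3rd dose, 2 doses have been given. Superposition: Cmin = C₀·(f + f²).
≈ 12.000 × (0.1250 + 0.0156) ≈ 12.000 × 0.1406 ≈ 1.687 mg/L.

1.7 mg/L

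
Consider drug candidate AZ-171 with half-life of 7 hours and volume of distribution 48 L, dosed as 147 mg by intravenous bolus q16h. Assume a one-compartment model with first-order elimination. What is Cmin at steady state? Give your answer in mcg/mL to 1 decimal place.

k = ln2/t½ = ln2/7 ≈ 0.099021 h⁻¹; fraction remaining f = e^(−kτ) = e^(−0.099021×16) ≈ 0.2051.
Accumulation ratio R = 1/(1 − f) ≈ 1/0.7949 ≈ 1.2580.
Each bolus raises the concentration by D/Vd = 147/48 ≈ 3.062 mcg/mL.
Steady-state peak Cmax,ss = C₀·R ≈ 3.062 × 1.2580 ≈ 3.852 mcg/mL.
Steady-state trough Cmin,ss = Cmax,ss·f ≈ 3.852 × 0.2051 ≈ 0.790 mcg/mL.

0.8 mcg/mL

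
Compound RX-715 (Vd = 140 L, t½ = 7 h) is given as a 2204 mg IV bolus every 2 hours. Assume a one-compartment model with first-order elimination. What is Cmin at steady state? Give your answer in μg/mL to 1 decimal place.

71.9 μg/mL

k = ln2/t½ = ln2/7 ≈ 0.099021 h⁻¹; fraction remaining f = e^(−kτ) = e^(−0.099021×2) ≈ 0.8203.
At steady state, accumulation factor R = 1/(1 − e^(−kτ)) ≈ 5.5648.
Single-dose peak C₀ = D/Vd = 2204/140 ≈ 15.743 μg/mL.
Steady-state peak Cmax,ss = C₀·R ≈ 15.743 × 5.5648 ≈ 87.607 μg/mL.
One interval later, Cmin,ss = Cmax,ss·e^(−kτ) ≈ 87.607 × 0.8203 ≈ 71.864 μg/mL.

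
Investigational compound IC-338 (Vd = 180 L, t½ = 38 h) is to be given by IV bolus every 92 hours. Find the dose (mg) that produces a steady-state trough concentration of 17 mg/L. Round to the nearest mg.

13328 mg

τ/t½ = 92/38 ≈ 2.4211, so f = (1/2)^(92/38) ≈ 0.186720.
Cmin,ss = (D/Vd)·f/(1−f), so D = Cmin,ss·Vd·(1−f)/f.
D = 17 × 180 × (1−f)/f ≈ 17 × 180 × 4.35561 ≈ 13328.17 mg.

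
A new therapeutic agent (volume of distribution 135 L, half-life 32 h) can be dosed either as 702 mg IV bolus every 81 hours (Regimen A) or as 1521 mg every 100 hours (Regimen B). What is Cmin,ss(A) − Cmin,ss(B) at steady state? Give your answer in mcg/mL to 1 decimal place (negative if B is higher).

-0.4 mcg/mL

Regimen A: f = (1/2)^(81/32) ≈ 0.1730; Cmin,ss = (702/135)·f/(1−f) ≈ 1.088 mcg/mL.
Regimen B: f = (1/2)^(100/32) ≈ 0.1146; Cmin,ss = (1521/135)·f/(1−f) ≈ 1.458 mcg/mL.
Difference ≈ 1.088 − 1.458 ≈ -0.370 mcg/mL.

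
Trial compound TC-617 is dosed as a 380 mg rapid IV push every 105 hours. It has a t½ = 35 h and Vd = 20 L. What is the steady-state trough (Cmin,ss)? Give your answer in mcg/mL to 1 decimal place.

The dosing interval is 3 half-lives, so f = 2^(−3) = 0.125.
At steady state, R = 1/(1 − 0.125) = 8/7.
Single-dose peak C₀ = D/Vd = 380/20 = 19 mcg/mL.
Steady-state peak Cmax,ss = C₀·R = 19 × 8/7 ≈ 21.714 mcg/mL.
Steady-state trough Cmin,ss = Cmax,ss·f ≈ 21.714 × 0.125 ≈ 2.714 mcg/mL.

2.7 mcg/mL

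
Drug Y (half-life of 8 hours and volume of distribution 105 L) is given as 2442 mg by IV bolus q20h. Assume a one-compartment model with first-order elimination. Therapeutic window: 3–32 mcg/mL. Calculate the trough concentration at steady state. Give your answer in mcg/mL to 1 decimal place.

5.0 mcg/mL

k = ln2/t½ = ln2/8 ≈ 0.086643 h⁻¹; fraction remaining f = e^(−kτ) = e^(−0.086643×20) ≈ 0.1768.
At steady state, accumulation factor R = 1/(1 − e^(−kτ)) ≈ 1.2148.
Single-dose peak C₀ = D/Vd = 2442/105 ≈ 23.257 mcg/mL.
Steady-state peak Cmax,ss = C₀·R ≈ 23.257 × 1.2148 ≈ 28.253 mcg/mL.
Steady-state trough Cmin,ss = Cmax,ss·f ≈ 28.253 × 0.1768 ≈ 4.995 mcg/mL.
Trough 5.0 mcg/mL vs MEC 3 mcg/mL: adequate.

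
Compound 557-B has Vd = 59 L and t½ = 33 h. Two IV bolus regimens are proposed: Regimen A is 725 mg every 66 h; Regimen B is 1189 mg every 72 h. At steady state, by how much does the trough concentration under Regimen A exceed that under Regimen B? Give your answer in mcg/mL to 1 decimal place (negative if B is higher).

Regimen A: f = (1/2)^(66/33) ≈ 0.2500; Cmin,ss = (725/59)·f/(1−f) ≈ 4.096 mcg/mL.
Regimen B: f = (1/2)^(72/33) ≈ 0.2204; Cmin,ss = (1189/59)·f/(1−f) ≈ 5.697 mcg/mL.
Difference ≈ 4.096 − 5.697 ≈ -1.601 mcg/mL.

-1.6 mcg/mL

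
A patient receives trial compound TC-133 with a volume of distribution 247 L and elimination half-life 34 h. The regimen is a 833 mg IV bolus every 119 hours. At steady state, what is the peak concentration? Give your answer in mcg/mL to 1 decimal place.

τ/t½ = 119/34 ≈ 3.5, so fraction remaining f = (1/2)^(119/34) ≈ 0.0884.
At steady state, accumulation factor R = 1/(1 − e^(−kτ)) ≈ 1.0970.
Single-dose peak C₀ = D/Vd = 833/247 ≈ 3.372 mcg/mL.
Cmax,ss = C₀/(1 − f) ≈ 3.372/0.9116 ≈ 3.699 mcg/mL.

3.7 mcg/mL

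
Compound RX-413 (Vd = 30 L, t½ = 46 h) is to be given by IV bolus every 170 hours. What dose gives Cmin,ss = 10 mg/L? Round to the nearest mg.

3587 mg

τ/t½ = 170/46 ≈ 3.6957, so f = (1/2)^(170/46) ≈ 0.077179.
Cmin,ss = (D/Vd)·f/(1−f), so D = Cmin,ss·Vd·(1−f)/f.
D = 10 × 30 × (1−f)/f ≈ 10 × 30 × 11.95689 ≈ 3587.07 mg.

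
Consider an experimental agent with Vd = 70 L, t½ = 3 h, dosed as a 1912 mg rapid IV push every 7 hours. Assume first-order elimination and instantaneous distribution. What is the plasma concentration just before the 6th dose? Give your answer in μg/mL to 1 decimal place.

6.8 μg/mL

f = (1/2)^(τ/t½) = (1/2)^(7/3) ≈ 0.1984.
C₀ = D/Vd = 1912/70 ≈ 27.314 μg/mL.
Before the 6th dose, 5 doses have been given. Superposition: Cmin = C₀·(f + f² + … + f^5).
≈ 27.314 × (0.1984 + 0.0394 + 0.0078 + 0.0015 + 0.0003) ≈ 27.314 × 0.2474 ≈ 6.757 μg/mL.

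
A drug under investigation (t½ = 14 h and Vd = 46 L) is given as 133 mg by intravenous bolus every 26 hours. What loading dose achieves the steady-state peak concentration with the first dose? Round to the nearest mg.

f = (1/2)^(26/14) ≈ 0.276022; accumulation ratio R = 1/(1−f) ≈ 1.38126.
Loading dose to hit Cmax,ss on first dose: D_load = D_maint·R ≈ 133 × 1.38126 ≈ 183.71 mg.

184 mg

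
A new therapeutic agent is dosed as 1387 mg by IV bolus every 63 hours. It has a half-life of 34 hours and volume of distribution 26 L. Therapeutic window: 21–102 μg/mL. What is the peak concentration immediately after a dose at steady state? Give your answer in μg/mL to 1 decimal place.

τ/t½ = 63/34 ≈ 1.8529, so fraction remaining f = (1/2)^(63/34) ≈ 0.2768.
At steady state, accumulation factor R = 1/(1 − e^(−kτ)) ≈ 1.3827.
Each bolus raises the concentration by D/Vd = 1387/26 ≈ 53.346 μg/mL.
Steady-state peak Cmax,ss = C₀·R ≈ 53.346 × 1.3827 ≈ 73.762 μg/mL.
Peak 73.8 μg/mL vs MTC 102 μg/mL: below toxic threshold.

73.8 μg/mL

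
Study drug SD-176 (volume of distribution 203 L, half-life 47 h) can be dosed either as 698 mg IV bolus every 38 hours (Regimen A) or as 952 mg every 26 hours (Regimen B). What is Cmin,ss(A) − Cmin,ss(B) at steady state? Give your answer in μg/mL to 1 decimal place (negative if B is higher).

-5.5 μg/mL

Regimen A: f = (1/2)^(38/47) ≈ 0.5710; Cmin,ss = (698/203)·f/(1−f) ≈ 4.577 μg/mL.
Regimen B: f = (1/2)^(26/47) ≈ 0.6815; Cmin,ss = (952/203)·f/(1−f) ≈ 10.035 μg/mL.
Difference ≈ 4.577 − 10.035 ≈ -5.458 μg/mL.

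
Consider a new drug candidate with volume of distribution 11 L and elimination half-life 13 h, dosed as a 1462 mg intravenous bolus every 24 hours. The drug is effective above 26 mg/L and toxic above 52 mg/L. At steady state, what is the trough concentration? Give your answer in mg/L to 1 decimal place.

51.2 mg/L

τ/t½ = 24/13 ≈ 1.8462, so fraction remaining f = (1/2)^(24/13) ≈ 0.2781.
At steady state, accumulation factor R = 1/(1 − e^(−kτ)) ≈ 1.3852.
Each bolus raises the concentration by D/Vd = 1462/11 ≈ 132.909 mg/L.
Steady-state peak Cmax,ss = C₀·R ≈ 132.909 × 1.3852 ≈ 184.106 mg/L.
Steady-state trough Cmin,ss = Cmax,ss·f ≈ 184.106 × 0.2781 ≈ 51.200 mg/L.
Trough 51.2 mg/L vs MEC 26 mg/L: adequate.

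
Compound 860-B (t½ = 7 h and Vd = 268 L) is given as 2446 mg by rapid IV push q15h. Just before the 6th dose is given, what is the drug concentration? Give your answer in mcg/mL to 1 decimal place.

f = (1/2)^(τ/t½) = (1/2)^(15/7) ≈ 0.2264.
C₀ = D/Vd = 2446/268 ≈ 9.127 mcg/mL.
Before the 6th dose, 5 doses have been given. Superposition: Cmin = C₀·(f + f² + … + f^5).
≈ 9.127 × (0.2264 + 0.0513 + 0.0116 + 0.0026 + 0.0006) ≈ 9.127 × 0.2925 ≈ 2.670 mcg/mL.

2.7 mcg/mL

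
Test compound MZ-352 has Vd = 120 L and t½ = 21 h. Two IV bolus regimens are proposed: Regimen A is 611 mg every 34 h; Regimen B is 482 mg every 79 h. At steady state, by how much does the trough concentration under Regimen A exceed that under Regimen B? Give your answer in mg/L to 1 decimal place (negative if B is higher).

2.1 mg/L

Regimen A: f = (1/2)^(34/21) ≈ 0.3256; Cmin,ss = (611/120)·f/(1−f) ≈ 2.458 mg/L.
Regimen B: f = (1/2)^(79/21) ≈ 0.0737; Cmin,ss = (482/120)·f/(1−f) ≈ 0.320 mg/L.
Difference ≈ 2.458 − 0.320 ≈ 2.138 mg/L.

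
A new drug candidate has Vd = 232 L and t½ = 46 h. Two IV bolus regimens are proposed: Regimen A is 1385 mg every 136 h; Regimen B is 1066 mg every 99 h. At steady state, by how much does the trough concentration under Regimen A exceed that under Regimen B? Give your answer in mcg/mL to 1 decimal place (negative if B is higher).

Regimen A: f = (1/2)^(136/46) ≈ 0.1288; Cmin,ss = (1385/232)·f/(1−f) ≈ 0.883 mcg/mL.
Regimen B: f = (1/2)^(99/46) ≈ 0.2250; Cmin,ss = (1066/232)·f/(1−f) ≈ 1.334 mcg/mL.
Difference ≈ 0.883 − 1.334 ≈ -0.451 mcg/mL.

-0.5 mcg/mL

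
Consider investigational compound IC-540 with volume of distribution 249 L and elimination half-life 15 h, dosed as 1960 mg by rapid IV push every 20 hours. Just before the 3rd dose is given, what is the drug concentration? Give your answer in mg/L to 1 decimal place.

4.4 mg/L

f = (1/2)^(τ/t½) = (1/2)^(20/15) ≈ 0.3969.
C₀ = D/Vd = 1960/249 ≈ 7.871 mg/L.
Before the 3rd dose, 2 doses have been given. Superposition: Cmin = C₀·(f + f²).
≈ 7.871 × (0.3969 + 0.1575) ≈ 7.871 × 0.5544 ≈ 4.364 mg/L.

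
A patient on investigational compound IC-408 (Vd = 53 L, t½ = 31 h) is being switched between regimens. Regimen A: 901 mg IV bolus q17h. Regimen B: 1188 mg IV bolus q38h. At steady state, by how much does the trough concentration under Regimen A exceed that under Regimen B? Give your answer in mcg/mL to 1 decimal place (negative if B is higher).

Regimen A: f = (1/2)^(17/31) ≈ 0.6838; Cmin,ss = (901/53)·f/(1−f) ≈ 36.763 mcg/mL.
Regimen B: f = (1/2)^(38/31) ≈ 0.4276; Cmin,ss = (1188/53)·f/(1−f) ≈ 16.745 mcg/mL.
Difference ≈ 36.763 − 16.745 ≈ 20.018 mcg/mL.

20.0 mcg/mL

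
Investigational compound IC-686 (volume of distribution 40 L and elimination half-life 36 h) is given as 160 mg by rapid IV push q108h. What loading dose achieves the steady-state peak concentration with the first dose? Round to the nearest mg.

f = (1/2)^(108/36) ≈ 0.125000; accumulation ratio R = 1/(1−f) ≈ 1.14286.
Loading dose to hit Cmax,ss on first dose: D_load = D_maint·R ≈ 160 × 1.14286 ≈ 182.86 mg.

183 mg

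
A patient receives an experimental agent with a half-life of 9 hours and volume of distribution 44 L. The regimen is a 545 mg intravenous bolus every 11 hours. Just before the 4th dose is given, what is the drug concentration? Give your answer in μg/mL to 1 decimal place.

8.6 μg/mL

f = (1/2)^(τ/t½) = (1/2)^(11/9) ≈ 0.4286.
C₀ = D/Vd = 545/44 ≈ 12.386 μg/mL.
Before the 4th dose, 3 doses have been given. Superposition: Cmin = C₀·(f + f² + … + f^3).
≈ 12.386 × (0.4286 + 0.1837 + 0.0787) ≈ 12.386 × 0.6910 ≈ 8.559 μg/mL.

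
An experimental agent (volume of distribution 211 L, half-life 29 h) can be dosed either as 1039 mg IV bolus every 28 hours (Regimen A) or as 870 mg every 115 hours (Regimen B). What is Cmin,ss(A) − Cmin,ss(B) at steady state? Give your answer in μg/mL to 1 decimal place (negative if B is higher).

4.9 μg/mL

Regimen A: f = (1/2)^(28/29) ≈ 0.5121; Cmin,ss = (1039/211)·f/(1−f) ≈ 5.168 μg/mL.
Regimen B: f = (1/2)^(115/29) ≈ 0.0640; Cmin,ss = (870/211)·f/(1−f) ≈ 0.282 μg/mL.
Difference ≈ 5.168 − 0.282 ≈ 4.886 μg/mL.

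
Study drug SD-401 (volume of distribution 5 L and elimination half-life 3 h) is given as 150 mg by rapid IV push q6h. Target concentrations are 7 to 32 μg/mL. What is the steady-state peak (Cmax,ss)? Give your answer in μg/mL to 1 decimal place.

40.0 μg/mL

τ = 6 h = 2 half-lives, so f = (1/2)^2 = 0.25.
Accumulation ratio R = 1/(1 − f) = 1/0.75 = 4/3.
Single-dose peak C₀ = D/Vd = 150/5 = 30 μg/mL.
Steady-state peak Cmax,ss = C₀·R = 30 × 4/3 ≈ 40.000 μg/mL.
Peak 40.0 μg/mL vs MTC 32 μg/mL: exceeds toxic threshold.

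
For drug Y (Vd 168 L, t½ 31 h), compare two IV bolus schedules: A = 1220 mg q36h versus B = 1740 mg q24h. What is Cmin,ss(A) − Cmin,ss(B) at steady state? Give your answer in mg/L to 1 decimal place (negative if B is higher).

Regimen A: f = (1/2)^(36/31) ≈ 0.4471; Cmin,ss = (1220/168)·f/(1−f) ≈ 5.872 mg/L.
Regimen B: f = (1/2)^(24/31) ≈ 0.5847; Cmin,ss = (1740/168)·f/(1−f) ≈ 14.582 mg/L.
Difference ≈ 5.872 − 14.582 ≈ -8.710 mg/L.

-8.7 mg/L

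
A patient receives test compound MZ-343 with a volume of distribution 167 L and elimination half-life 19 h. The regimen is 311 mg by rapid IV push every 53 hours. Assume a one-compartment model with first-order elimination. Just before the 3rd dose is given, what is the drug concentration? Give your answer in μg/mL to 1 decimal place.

f = (1/2)^(τ/t½) = (1/2)^(53/19) ≈ 0.1446.
C₀ = D/Vd = 311/167 ≈ 1.862 μg/mL.
Before the 3rd dose, 2 doses have been given. Superposition: Cmin = C₀·(f + f²).
≈ 1.862 × (0.1446 + 0.0209) ≈ 1.862 × 0.1655 ≈ 0.308 μg/mL.

0.3 μg/mL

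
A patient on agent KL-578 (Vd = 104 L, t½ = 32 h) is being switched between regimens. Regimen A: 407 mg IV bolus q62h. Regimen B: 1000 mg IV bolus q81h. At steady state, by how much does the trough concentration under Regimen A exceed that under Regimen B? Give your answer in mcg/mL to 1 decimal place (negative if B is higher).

-0.6 mcg/mL

Regimen A: f = (1/2)^(62/32) ≈ 0.2611; Cmin,ss = (407/104)·f/(1−f) ≈ 1.383 mcg/mL.
Regimen B: f = (1/2)^(81/32) ≈ 0.1730; Cmin,ss = (1000/104)·f/(1−f) ≈ 2.011 mcg/mL.
Difference ≈ 1.383 − 2.011 ≈ -0.628 mcg/mL.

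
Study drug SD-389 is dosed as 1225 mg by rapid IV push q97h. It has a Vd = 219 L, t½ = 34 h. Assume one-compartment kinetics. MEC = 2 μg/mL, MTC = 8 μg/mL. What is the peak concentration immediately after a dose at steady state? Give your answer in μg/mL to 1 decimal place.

Over one 97-h interval, 97/34 ≈ 2.8529 half-lives elapse, leaving f ≈ 0.1384 of each dose.
At steady state, accumulation factor R = 1/(1 − e^(−kτ)) ≈ 1.1606.
Each bolus raises the concentration by D/Vd = 1225/219 ≈ 5.594 μg/mL.
Steady-state peak Cmax,ss = C₀·R ≈ 5.594 × 1.1606 ≈ 6.492 μg/mL.
Peak 6.5 μg/mL vs MTC 8 μg/mL: below toxic threshold.

6.5 μg/mL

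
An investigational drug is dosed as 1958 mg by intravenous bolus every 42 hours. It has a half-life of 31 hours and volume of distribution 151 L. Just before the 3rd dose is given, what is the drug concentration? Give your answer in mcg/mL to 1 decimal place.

7.1 mcg/mL

f = (1/2)^(τ/t½) = (1/2)^(42/31) ≈ 0.3910.
C₀ = D/Vd = 1958/151 ≈ 12.967 mcg/mL.
Before the 3rd dose, 2 doses have been given. Superposition: Cmin = C₀·(f + f²).
≈ 12.967 × (0.3910 + 0.1529) ≈ 12.967 × 0.5439 ≈ 7.053 mcg/mL.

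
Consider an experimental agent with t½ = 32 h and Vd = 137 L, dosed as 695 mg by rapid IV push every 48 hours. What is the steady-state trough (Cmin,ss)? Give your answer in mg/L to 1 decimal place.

2.8 mg/L

Over one 48-h interval, 48/32 ≈ 1.5 half-lives elapse, leaving f ≈ 0.3536 of each dose.
Accumulation ratio R = 1/(1 − f) ≈ 1/0.6464 ≈ 1.5470.
Each bolus raises the concentration by D/Vd = 695/137 ≈ 5.073 mg/L.
Cmax,ss = C₀/(1 − f) ≈ 5.073/0.6464 ≈ 7.848 mg/L.
One interval later, Cmin,ss = Cmax,ss·e^(−kτ) ≈ 7.848 × 0.3536 ≈ 2.775 mg/L.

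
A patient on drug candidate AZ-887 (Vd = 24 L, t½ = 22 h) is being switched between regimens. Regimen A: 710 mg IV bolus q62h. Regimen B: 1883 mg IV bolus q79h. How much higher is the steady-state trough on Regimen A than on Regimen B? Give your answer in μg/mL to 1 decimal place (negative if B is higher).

Regimen A: f = (1/2)^(62/22) ≈ 0.1418; Cmin,ss = (710/24)·f/(1−f) ≈ 4.888 μg/mL.
Regimen B: f = (1/2)^(79/22) ≈ 0.0830; Cmin,ss = (1883/24)·f/(1−f) ≈ 7.101 μg/mL.
Difference ≈ 4.888 − 7.101 ≈ -2.213 μg/mL.

-2.2 μg/mL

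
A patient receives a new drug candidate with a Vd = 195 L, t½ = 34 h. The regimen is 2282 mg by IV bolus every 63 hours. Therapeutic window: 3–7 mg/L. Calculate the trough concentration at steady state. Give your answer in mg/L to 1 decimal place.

Over one 63-h interval, 63/34 ≈ 1.8529 half-lives elapse, leaving f ≈ 0.2768 of each dose.
Each bolus raises the concentration by D/Vd = 2282/195 ≈ 11.703 mg/L.
Steady-state trough Cmin,ss = C₀·f/(1−f) ≈ 11.703 × 0.2768/0.7232 ≈ 4.479 mg/L.
Trough 4.5 mg/L vs MEC 3 mg/L: adequate.

4.5 mg/L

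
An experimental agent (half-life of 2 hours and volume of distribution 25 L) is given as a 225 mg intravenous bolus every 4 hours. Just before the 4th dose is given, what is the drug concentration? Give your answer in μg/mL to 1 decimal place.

f = (1/2)^(τ/t½) = (1/2)^(4/2) ≈ 0.2500.
C₀ = D/Vd = 225/25 ≈ 9.000 μg/mL.
Before the 4th dose, 3 doses have been given. Superposition: Cmin = C₀·(f + f² + … + f^3).
≈ 9.000 × (0.2500 + 0.0625 + 0.0156) ≈ 9.000 × 0.3281 ≈ 2.953 μg/mL.

3.0 μg/mL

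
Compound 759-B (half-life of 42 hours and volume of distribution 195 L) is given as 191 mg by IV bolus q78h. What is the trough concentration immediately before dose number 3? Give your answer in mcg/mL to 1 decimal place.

0.3 mcg/mL

f = (1/2)^(τ/t½) = (1/2)^(78/42) ≈ 0.2760.
C₀ = D/Vd = 191/195 ≈ 0.979 mcg/mL.
Before the 3rd dose, 2 doses have been given. Superposition: Cmin = C₀·(f + f²).
≈ 0.979 × (0.2760 + 0.0762) ≈ 0.979 × 0.3522 ≈ 0.345 mcg/mL.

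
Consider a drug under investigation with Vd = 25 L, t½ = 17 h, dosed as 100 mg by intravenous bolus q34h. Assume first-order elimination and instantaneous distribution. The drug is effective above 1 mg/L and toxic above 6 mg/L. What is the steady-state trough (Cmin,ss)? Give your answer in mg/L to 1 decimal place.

τ = 34 h = 2 half-lives, so f = (1/2)^2 = 0.25.
At steady state, R = 1/(1 − 0.25) = 4/3.
Single-dose peak C₀ = D/Vd = 100/25 = 4 mg/L.
Steady-state peak Cmax,ss = C₀·R = 4 × 4/3 ≈ 5.333 mg/L.
Steady-state trough Cmin,ss = Cmax,ss·f ≈ 5.333 × 0.25 ≈ 1.333 mg/L.
Trough 1.3 mg/L vs MEC 1 mg/L: adequate.

1.3 mg/L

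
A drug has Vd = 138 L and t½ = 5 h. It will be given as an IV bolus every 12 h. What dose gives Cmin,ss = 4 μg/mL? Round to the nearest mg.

τ/t½ = 12/5 ≈ 2.4, so f = (1/2)^(12/5) ≈ 0.189465.
Cmin,ss = (D/Vd)·f/(1−f), so D = Cmin,ss·Vd·(1−f)/f.
D = 4 × 138 × (1−f)/f ≈ 4 × 138 × 4.27802 ≈ 2361.47 mg.

2361 mg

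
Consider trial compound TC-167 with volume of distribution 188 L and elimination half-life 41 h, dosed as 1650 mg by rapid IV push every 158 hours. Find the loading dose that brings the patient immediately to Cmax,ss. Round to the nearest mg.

1773 mg

f = (1/2)^(158/41) ≈ 0.069172; accumulation ratio R = 1/(1−f) ≈ 1.07431.
Loading dose to hit Cmax,ss on first dose: D_load = D_maint·R ≈ 1650 × 1.07431 ≈ 1772.61 mg.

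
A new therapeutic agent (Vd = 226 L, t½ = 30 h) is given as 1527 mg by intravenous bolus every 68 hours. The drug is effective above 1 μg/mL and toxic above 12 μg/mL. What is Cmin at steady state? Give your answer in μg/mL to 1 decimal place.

1.8 μg/mL

Over one 68-h interval, 68/30 ≈ 2.2667 half-lives elapse, leaving f ≈ 0.2078 of each dose.
Each bolus raises the concentration by D/Vd = 1527/226 ≈ 6.757 μg/mL.
Steady-state trough Cmin,ss = C₀·f/(1−f) ≈ 6.757 × 0.2078/0.7922 ≈ 1.772 μg/mL.
Trough 1.8 μg/mL vs MEC 1 μg/mL: adequate.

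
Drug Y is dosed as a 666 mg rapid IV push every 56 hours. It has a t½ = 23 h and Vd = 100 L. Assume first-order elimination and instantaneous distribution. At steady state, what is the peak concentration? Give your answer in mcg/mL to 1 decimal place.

Over one 56-h interval, 56/23 ≈ 2.4348 half-lives elapse, leaving f ≈ 0.1850 of each dose.
At steady state, accumulation factor R = 1/(1 − e^(−kτ)) ≈ 1.2270.
Each bolus raises the concentration by D/Vd = 666/100 ≈ 6.660 mcg/mL.
Cmax,ss = C₀/(1 − f) ≈ 6.660/0.8150 ≈ 8.172 mcg/mL.

8.2 mcg/mL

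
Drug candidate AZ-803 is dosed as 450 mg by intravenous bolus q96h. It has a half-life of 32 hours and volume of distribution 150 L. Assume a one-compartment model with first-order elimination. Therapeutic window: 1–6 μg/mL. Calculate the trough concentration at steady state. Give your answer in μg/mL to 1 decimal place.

0.4 μg/mL

The dosing interval is 3 half-lives, so f = 2^(−3) = 0.125.
Accumulation ratio R = 1/(1 − f) = 1/0.875 = 8/7.
Single-dose peak C₀ = D/Vd = 450/150 = 3 μg/mL.
Steady-state peak Cmax,ss = C₀·R = 3 × 8/7 ≈ 3.429 μg/mL.
Steady-state trough Cmin,ss = Cmax,ss·f ≈ 3.429 × 0.125 ≈ 0.429 μg/mL.
Trough 0.4 μg/mL vs MEC 1 μg/mL: subtherapeutic.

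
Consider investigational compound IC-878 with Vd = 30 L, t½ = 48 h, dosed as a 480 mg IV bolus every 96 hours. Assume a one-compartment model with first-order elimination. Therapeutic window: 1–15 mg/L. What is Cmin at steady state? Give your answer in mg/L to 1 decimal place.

The dosing interval is 2 half-lives, so f = 2^(−2) = 0.25.
At steady state, R = 1/(1 − 0.25) = 4/3.
Single-dose peak C₀ = D/Vd = 480/30 = 16 mg/L.
Steady-state peak Cmax,ss = C₀·R = 16 × 4/3 ≈ 21.333 mg/L.
Steady-state trough Cmin,ss = Cmax,ss·f ≈ 21.333 × 0.25 ≈ 5.333 mg/L.
Trough 5.3 mg/L vs MEC 1 mg/L: adequate.

5.3 mg/L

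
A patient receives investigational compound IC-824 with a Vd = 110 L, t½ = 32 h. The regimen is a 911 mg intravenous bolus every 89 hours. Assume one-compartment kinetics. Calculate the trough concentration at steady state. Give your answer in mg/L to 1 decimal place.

1.4 mg/L

τ/t½ = 89/32 ≈ 2.7812, so fraction remaining f = (1/2)^(89/32) ≈ 0.1455.
At steady state, accumulation factor R = 1/(1 − e^(−kτ)) ≈ 1.1703.
Each bolus raises the concentration by D/Vd = 911/110 ≈ 8.282 mg/L.
Steady-state peak Cmax,ss = C₀·R ≈ 8.282 × 1.1703 ≈ 9.692 mg/L.
One interval later, Cmin,ss = Cmax,ss·e^(−kτ) ≈ 9.692 × 0.1455 ≈ 1.410 mg/L.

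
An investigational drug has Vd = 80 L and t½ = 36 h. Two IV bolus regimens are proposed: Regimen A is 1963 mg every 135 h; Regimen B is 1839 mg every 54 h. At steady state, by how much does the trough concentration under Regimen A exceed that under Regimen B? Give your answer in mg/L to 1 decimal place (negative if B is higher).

-10.6 mg/L

Regimen A: f = (1/2)^(135/36) ≈ 0.0743; Cmin,ss = (1963/80)·f/(1−f) ≈ 1.969 mg/L.
Regimen B: f = (1/2)^(54/36) ≈ 0.3536; Cmin,ss = (1839/80)·f/(1−f) ≈ 12.575 mg/L.
Difference ≈ 1.969 − 12.575 ≈ -10.606 mg/L.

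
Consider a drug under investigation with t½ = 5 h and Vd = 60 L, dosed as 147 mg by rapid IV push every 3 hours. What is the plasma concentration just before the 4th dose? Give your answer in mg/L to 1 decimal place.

f = (1/2)^(τ/t½) = (1/2)^(3/5) ≈ 0.6598.
C₀ = D/Vd = 147/60 ≈ 2.450 mg/L.
Before the 4th dose, 3 doses have been given. Superposition: Cmin = C₀·(f + f² + … + f^3).
≈ 2.450 × (0.6598 + 0.4353 + 0.2872) ≈ 2.450 × 1.3823 ≈ 3.387 mg/L.

3.4 mg/L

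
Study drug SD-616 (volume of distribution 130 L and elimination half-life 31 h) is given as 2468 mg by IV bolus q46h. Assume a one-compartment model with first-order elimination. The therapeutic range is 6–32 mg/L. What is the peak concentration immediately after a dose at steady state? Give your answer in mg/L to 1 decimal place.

29.5 mg/L

Over one 46-h interval, 46/31 ≈ 1.4839 half-lives elapse, leaving f ≈ 0.3575 of each dose.
At steady state, accumulation factor R = 1/(1 − e^(−kτ)) ≈ 1.5564.
Single-dose peak C₀ = D/Vd = 2468/130 ≈ 18.985 mg/L.
Cmax,ss = C₀/(1 − f) ≈ 18.985/0.6425 ≈ 29.549 mg/L.
Peak 29.5 mg/L vs MTC 32 mg/L: below toxic threshold.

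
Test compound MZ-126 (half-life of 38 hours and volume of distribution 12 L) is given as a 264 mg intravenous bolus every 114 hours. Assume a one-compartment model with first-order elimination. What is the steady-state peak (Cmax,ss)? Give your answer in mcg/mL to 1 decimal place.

25.1 mcg/mL

The dosing interval is 3 half-lives, so f = 2^(−3) = 0.125.
Accumulation ratio R = 1/(1 − f) = 1/0.875 = 8/7.
Single-dose peak C₀ = D/Vd = 264/12 = 22 mcg/mL.
Steady-state peak Cmax,ss = C₀·R = 22 × 8/7 ≈ 25.143 mcg/mL.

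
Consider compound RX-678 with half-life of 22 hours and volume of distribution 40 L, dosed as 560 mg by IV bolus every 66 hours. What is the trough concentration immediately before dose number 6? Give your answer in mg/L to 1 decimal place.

2.0 mg/L

f = (1/2)^(τ/t½) = (1/2)^(66/22) ≈ 0.1250.
C₀ = D/Vd = 560/40 ≈ 14.000 mg/L.
Before the 6th dose, 5 doses have been given. Superposition: Cmin = C₀·(f + f² + … + f^5).
≈ 14.000 × (0.1250 + 0.0156 + 0.0020 + 0.0002 + 0.0000) ≈ 14.000 × 0.1428 ≈ 1.999 mg/L.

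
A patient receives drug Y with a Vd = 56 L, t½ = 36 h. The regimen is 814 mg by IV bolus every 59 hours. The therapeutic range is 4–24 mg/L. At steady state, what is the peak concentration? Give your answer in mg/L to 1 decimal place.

k = ln2/t½ = ln2/36 ≈ 0.019254 h⁻¹; fraction remaining f = e^(−kτ) = e^(−0.019254×59) ≈ 0.3211.
At steady state, accumulation factor R = 1/(1 − e^(−kτ)) ≈ 1.4730.
Single-dose peak C₀ = D/Vd = 814/56 ≈ 14.536 mg/L.
Steady-state peak Cmax,ss = C₀·R ≈ 14.536 × 1.4730 ≈ 21.412 mg/L.
Peak 21.4 mg/L vs MTC 24 mg/L: below toxic threshold.

21.4 mg/L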